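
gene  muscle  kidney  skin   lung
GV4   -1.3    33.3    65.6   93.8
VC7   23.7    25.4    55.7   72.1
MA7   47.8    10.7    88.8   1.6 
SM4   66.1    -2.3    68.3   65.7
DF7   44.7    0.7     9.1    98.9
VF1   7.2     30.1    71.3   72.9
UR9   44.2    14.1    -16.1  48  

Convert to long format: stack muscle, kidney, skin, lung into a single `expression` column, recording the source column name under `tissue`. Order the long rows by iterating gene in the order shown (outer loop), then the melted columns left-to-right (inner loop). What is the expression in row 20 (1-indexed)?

98.9

28 rows total (7 × 4). Row 20: index ⌊(20-1)/4⌋ = 4 into gene → DF7; (20-1) mod 4 = 3 into the melted columns → lung.
So row 20 is (DF7, lung, 98.9); expression = 98.9.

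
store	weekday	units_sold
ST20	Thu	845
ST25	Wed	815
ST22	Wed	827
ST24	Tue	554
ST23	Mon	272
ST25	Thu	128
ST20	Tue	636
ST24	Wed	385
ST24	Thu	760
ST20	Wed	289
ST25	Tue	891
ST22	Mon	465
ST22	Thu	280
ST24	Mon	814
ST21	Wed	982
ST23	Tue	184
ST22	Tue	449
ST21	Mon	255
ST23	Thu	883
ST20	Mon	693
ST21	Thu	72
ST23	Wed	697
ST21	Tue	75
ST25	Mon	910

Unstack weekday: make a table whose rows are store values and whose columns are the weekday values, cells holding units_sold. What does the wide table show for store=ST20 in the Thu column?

845

Wide layout: rows indexed by store, columns are the 4 distinct weekday values (Thu, Wed, Tue, Mon).
Cell (store=ST20, weekday=Thu) draws from the long row where store=ST20 and weekday=Thu, which has units_sold=845.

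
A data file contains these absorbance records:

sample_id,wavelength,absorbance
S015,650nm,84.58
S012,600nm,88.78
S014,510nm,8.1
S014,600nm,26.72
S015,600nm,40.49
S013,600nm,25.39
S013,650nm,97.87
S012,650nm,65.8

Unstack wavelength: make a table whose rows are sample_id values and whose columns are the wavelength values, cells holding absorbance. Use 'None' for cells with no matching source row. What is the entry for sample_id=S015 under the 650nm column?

84.58

The long row with sample_id=S015, wavelength=650nm has absorbance=84.58.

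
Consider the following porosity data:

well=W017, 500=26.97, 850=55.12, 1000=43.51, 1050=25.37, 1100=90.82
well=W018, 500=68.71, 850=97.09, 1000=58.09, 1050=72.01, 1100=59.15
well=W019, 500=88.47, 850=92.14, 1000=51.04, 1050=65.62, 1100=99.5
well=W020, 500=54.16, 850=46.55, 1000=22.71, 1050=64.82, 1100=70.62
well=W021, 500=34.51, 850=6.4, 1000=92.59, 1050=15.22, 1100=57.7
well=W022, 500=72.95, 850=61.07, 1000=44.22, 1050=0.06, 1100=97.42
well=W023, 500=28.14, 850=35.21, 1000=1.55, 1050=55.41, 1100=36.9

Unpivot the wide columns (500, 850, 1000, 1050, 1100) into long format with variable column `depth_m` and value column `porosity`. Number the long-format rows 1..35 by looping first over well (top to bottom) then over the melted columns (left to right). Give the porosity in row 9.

35 rows total (7 × 5). Row 9: index ⌊(9-1)/5⌋ = 1 into well → W018; (9-1) mod 5 = 3 into the melted columns → 1050.
So row 9 is (W018, 1050, 72.01); porosity = 72.01.

72.01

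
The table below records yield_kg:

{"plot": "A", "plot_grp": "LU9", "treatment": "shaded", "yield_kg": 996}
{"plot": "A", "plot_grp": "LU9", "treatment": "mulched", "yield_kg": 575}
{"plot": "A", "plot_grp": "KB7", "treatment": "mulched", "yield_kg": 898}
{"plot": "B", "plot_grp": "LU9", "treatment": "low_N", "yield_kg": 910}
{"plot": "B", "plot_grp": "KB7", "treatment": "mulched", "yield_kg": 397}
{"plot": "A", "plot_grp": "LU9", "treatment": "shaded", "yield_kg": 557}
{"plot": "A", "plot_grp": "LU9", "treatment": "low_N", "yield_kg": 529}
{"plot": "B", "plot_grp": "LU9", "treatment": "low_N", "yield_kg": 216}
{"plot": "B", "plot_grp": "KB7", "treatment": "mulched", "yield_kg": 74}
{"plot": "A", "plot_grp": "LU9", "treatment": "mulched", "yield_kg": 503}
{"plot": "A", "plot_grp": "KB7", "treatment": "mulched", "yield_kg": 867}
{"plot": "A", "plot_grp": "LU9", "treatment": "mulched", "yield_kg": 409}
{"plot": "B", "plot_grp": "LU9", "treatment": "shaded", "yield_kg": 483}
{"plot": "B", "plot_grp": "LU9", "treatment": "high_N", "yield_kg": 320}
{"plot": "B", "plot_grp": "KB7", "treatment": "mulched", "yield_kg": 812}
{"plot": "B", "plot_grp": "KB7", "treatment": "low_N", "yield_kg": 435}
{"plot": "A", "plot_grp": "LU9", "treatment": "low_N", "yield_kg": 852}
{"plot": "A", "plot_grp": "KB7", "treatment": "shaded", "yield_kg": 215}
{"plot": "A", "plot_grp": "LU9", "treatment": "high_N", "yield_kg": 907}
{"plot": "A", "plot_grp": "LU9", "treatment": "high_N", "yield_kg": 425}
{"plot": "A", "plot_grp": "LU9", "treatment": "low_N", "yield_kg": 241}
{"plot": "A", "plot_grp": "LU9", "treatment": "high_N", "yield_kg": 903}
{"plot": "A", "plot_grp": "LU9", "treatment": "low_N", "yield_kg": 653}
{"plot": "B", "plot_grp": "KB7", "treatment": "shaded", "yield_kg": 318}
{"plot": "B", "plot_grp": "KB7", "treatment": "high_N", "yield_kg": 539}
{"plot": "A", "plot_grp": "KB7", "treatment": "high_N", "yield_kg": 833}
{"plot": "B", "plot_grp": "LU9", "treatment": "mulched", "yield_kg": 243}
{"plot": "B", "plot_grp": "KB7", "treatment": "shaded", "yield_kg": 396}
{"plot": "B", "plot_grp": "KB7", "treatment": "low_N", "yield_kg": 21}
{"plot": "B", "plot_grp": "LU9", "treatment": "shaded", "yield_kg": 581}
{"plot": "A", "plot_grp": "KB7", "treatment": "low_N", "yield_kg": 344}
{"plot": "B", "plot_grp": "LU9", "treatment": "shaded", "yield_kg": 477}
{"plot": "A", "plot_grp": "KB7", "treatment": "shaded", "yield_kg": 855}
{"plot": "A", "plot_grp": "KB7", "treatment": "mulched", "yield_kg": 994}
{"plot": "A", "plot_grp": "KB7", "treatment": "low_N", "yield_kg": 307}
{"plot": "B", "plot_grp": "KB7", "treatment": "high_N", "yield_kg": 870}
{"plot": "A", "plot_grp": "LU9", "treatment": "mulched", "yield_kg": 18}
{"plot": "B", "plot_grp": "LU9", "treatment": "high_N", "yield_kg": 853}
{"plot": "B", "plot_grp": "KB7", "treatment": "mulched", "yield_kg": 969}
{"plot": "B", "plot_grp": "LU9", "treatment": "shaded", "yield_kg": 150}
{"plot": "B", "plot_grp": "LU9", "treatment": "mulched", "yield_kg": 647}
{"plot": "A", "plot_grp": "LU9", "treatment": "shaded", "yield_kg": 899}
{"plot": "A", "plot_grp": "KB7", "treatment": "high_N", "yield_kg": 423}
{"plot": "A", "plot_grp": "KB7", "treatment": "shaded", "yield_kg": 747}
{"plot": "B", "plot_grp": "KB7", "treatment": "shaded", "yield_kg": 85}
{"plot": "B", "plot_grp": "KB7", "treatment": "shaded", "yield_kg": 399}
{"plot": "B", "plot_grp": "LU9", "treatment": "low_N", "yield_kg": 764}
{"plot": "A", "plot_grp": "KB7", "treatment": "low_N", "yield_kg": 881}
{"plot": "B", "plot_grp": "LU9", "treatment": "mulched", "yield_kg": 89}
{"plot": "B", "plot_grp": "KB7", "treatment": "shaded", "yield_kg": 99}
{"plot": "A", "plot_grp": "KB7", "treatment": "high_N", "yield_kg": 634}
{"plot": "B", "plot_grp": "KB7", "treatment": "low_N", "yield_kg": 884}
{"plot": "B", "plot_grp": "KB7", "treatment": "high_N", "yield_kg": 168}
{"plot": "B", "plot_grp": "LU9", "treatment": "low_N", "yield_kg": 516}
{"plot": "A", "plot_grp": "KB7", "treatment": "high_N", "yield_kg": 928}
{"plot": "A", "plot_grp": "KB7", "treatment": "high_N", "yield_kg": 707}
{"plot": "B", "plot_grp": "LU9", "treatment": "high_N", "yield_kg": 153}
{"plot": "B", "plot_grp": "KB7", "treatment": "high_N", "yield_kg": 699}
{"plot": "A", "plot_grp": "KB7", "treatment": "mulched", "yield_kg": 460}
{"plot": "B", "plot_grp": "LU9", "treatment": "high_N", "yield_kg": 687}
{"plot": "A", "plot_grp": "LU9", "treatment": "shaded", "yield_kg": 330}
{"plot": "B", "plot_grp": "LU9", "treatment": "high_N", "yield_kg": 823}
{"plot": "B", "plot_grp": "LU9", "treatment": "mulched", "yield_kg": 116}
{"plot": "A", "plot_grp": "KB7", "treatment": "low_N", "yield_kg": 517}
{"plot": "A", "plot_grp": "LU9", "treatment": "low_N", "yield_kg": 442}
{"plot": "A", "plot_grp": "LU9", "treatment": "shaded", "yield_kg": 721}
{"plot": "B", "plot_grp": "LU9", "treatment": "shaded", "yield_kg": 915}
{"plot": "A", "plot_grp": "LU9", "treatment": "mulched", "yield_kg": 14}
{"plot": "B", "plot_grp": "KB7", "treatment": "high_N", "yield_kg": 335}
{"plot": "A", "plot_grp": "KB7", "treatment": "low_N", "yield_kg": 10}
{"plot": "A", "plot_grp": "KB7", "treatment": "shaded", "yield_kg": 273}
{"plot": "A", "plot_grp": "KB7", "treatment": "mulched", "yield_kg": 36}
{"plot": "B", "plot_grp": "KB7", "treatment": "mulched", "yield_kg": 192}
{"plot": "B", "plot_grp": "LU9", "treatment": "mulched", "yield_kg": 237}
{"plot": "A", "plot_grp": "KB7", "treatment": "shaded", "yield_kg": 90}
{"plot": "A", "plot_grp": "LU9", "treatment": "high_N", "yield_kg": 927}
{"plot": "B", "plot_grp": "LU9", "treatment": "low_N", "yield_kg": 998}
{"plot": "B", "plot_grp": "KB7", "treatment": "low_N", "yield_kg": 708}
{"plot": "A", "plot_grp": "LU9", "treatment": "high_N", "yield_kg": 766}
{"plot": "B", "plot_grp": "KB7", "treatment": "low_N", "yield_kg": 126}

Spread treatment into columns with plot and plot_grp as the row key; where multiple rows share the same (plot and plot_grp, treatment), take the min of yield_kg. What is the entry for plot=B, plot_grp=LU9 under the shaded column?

Rows with plot=B, plot_grp=LU9 and treatment=shaded: yield_kg values are 483, 581, 477, 150, 915.
min(483, 581, 477, 150, 915) = 150.

150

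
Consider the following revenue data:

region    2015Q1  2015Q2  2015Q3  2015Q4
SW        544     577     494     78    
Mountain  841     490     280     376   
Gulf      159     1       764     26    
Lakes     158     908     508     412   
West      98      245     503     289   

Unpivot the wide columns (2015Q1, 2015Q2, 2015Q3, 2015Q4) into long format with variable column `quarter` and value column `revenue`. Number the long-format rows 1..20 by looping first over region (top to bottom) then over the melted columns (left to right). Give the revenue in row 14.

908

20 rows total (5 × 4). Row 14: index ⌊(14-1)/4⌋ = 3 into region → Lakes; (14-1) mod 4 = 1 into the melted columns → 2015Q2.
So row 14 is (Lakes, 2015Q2, 908); revenue = 908.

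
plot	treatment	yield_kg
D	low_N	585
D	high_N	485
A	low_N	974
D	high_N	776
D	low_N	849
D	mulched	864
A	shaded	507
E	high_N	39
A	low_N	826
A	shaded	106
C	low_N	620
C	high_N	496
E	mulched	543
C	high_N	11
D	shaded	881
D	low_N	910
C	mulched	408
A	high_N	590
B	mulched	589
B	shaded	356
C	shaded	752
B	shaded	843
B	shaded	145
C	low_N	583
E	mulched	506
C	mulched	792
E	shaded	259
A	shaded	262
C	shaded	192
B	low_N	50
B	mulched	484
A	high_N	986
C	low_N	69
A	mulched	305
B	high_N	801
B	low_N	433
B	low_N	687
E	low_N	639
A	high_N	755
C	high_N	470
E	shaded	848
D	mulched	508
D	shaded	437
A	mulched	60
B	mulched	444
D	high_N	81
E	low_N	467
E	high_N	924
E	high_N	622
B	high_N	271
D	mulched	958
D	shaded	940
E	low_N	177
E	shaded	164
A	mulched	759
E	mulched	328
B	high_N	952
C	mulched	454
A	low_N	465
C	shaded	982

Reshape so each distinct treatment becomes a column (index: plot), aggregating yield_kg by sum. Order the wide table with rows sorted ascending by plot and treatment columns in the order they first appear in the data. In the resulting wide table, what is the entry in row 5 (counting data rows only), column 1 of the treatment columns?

1283

With rows sorted ascending by plot, row 5 is plot=E. treatment columns in first-appearance order: low_N, high_N, mulched, shaded; column 1 is low_N.
Long rows with plot=E, treatment=low_N: 639 + 467 + 177 = 1283.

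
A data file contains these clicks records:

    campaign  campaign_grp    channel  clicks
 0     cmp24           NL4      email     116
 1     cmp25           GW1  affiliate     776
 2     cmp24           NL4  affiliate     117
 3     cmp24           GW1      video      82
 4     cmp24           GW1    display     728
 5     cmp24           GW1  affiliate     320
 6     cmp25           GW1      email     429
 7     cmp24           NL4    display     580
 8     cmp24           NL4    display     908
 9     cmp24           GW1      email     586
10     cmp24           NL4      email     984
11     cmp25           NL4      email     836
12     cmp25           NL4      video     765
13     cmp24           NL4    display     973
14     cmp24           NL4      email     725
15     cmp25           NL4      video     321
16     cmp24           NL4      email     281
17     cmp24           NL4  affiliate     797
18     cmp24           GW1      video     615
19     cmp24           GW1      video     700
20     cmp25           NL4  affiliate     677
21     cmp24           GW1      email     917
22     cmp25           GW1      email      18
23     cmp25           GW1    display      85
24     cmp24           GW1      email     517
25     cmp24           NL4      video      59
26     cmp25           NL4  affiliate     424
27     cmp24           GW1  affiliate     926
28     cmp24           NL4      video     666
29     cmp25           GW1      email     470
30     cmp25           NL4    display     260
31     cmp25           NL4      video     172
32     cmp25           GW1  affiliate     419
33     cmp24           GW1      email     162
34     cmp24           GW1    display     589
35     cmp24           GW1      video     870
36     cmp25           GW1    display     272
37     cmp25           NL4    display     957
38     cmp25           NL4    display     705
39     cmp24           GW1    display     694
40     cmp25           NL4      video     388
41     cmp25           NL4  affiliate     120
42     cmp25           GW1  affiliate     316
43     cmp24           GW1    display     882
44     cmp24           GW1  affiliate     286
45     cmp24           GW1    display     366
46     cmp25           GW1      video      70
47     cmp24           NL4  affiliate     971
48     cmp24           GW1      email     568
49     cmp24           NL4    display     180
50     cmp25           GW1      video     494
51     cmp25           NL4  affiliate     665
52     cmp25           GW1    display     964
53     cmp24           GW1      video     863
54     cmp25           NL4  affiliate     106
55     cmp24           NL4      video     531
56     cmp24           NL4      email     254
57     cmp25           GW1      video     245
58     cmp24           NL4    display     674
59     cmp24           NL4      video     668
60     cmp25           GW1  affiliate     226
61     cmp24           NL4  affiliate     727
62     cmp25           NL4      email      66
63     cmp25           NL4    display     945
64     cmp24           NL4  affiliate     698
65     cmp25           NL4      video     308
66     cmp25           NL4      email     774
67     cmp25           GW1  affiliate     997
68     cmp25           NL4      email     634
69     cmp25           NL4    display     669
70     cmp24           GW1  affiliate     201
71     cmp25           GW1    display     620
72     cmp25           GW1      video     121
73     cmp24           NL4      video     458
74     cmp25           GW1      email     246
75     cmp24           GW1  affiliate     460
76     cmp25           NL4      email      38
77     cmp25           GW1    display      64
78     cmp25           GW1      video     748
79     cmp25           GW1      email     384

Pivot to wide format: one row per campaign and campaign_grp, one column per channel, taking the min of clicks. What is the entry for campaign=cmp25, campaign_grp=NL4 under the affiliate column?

106

Rows with campaign=cmp25, campaign_grp=NL4 and channel=affiliate: clicks values are 677, 424, 120, 665, 106.
min(677, 424, 120, 665, 106) = 106.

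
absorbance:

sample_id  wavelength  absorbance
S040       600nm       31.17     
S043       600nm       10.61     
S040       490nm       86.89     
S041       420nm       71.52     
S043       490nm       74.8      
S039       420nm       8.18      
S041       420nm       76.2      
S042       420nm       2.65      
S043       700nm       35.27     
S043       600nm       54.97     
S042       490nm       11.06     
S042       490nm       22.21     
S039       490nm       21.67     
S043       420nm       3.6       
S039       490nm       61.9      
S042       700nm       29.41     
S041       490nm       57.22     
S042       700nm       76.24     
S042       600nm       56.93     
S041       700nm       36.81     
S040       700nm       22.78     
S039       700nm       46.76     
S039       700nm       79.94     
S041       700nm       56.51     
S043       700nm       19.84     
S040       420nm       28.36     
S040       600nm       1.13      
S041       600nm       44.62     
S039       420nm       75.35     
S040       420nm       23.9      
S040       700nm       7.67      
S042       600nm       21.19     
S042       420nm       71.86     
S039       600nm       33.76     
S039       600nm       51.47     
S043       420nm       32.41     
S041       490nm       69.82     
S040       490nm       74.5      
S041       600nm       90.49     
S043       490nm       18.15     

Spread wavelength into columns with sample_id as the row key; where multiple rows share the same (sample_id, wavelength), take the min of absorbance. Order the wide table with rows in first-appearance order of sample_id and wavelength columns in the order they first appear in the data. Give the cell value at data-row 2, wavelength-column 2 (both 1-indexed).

With rows in first-appearance order of sample_id, row 2 is sample_id=S043. wavelength columns in first-appearance order: 600nm, 490nm, 420nm, 700nm; column 2 is 490nm.
Long rows with sample_id=S043, wavelength=490nm: min(74.8, 18.15) = 18.15.

18.15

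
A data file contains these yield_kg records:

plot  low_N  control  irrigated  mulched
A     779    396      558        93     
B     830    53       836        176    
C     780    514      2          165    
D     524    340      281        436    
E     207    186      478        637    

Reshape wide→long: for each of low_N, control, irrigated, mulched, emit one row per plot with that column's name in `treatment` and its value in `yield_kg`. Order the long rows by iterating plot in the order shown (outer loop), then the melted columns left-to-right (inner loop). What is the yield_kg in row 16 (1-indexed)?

20 rows total (5 × 4). Row 16: index ⌊(16-1)/4⌋ = 3 into plot → D; (16-1) mod 4 = 3 into the melted columns → mulched.
So row 16 is (D, mulched, 436); yield_kg = 436.

436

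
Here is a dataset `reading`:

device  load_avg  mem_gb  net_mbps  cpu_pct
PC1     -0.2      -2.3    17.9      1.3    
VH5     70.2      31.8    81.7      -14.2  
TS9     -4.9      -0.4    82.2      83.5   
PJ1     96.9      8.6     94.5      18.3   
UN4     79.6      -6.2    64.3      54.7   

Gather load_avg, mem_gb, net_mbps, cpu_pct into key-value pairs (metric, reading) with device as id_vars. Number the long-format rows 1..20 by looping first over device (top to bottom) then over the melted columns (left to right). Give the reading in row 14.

20 rows total (5 × 4). Row 14: index ⌊(14-1)/4⌋ = 3 into device → PJ1; (14-1) mod 4 = 1 into the melted columns → mem_gb.
So row 14 is (PJ1, mem_gb, 8.6); reading = 8.6.

8.6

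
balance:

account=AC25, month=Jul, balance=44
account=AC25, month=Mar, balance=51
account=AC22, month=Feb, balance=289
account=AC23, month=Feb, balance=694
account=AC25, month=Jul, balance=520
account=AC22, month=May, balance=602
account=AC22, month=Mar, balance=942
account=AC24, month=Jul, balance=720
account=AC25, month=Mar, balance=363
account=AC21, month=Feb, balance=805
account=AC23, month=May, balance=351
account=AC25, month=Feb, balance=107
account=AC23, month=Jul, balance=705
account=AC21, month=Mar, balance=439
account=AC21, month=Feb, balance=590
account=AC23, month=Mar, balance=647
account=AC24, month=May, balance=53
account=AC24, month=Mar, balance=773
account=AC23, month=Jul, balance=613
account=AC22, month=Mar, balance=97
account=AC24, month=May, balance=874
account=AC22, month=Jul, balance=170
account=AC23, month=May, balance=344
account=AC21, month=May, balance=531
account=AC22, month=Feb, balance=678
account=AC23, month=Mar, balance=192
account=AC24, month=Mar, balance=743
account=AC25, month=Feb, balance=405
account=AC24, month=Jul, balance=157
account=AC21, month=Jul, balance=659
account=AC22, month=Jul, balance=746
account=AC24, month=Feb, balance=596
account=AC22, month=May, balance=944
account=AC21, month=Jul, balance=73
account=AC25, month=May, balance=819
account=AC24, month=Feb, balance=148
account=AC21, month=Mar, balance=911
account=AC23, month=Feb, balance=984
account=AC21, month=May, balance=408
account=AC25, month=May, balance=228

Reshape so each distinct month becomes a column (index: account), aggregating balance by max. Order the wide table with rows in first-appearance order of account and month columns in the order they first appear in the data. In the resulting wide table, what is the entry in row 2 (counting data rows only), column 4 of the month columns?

With rows in first-appearance order of account, row 2 is account=AC22. month columns in first-appearance order: Jul, Mar, Feb, May; column 4 is May.
Long rows with account=AC22, month=May: max(602, 944) = 944.

944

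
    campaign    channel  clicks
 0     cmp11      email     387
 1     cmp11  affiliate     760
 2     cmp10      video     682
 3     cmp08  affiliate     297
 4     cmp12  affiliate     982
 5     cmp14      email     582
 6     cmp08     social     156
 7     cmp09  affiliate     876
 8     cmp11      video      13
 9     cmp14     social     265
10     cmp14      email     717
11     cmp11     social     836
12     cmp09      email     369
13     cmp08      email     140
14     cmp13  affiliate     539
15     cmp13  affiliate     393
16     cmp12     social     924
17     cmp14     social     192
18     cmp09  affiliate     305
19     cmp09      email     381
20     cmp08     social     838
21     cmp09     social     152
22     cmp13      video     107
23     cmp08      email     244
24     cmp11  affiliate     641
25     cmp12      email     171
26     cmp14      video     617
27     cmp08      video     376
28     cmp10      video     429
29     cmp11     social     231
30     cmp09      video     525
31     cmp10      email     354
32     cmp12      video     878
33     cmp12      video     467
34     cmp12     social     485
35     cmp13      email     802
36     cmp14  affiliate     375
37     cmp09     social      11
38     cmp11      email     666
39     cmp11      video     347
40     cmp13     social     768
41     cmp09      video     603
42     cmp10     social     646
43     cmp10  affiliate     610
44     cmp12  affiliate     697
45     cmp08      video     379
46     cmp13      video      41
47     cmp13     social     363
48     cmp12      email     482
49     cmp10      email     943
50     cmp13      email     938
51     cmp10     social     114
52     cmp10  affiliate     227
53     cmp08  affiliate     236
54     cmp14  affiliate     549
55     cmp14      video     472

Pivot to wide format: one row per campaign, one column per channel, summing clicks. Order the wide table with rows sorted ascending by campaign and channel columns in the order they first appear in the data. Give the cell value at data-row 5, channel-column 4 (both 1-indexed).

1409

With rows sorted ascending by campaign, row 5 is campaign=cmp12. channel columns in first-appearance order: email, affiliate, video, social; column 4 is social.
Long rows with campaign=cmp12, channel=social: 924 + 485 = 1409.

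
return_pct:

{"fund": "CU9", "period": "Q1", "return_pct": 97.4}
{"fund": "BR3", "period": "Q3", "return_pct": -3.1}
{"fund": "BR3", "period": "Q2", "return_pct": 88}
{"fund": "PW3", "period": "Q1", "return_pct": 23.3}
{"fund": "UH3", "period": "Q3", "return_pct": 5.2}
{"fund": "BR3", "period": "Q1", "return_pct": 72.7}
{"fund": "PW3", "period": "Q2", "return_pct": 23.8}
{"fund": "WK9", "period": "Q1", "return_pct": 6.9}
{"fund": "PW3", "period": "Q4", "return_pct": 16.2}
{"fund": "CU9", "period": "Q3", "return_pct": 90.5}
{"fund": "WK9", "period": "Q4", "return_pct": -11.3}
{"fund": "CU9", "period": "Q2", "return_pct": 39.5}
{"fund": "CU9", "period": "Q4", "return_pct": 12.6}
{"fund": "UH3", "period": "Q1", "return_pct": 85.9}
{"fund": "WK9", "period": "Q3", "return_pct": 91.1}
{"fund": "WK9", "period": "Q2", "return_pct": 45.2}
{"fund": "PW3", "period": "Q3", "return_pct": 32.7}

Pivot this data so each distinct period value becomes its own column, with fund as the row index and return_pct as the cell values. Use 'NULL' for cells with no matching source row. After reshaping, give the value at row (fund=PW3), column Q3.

32.7

The long row with fund=PW3, period=Q3 has return_pct=32.7.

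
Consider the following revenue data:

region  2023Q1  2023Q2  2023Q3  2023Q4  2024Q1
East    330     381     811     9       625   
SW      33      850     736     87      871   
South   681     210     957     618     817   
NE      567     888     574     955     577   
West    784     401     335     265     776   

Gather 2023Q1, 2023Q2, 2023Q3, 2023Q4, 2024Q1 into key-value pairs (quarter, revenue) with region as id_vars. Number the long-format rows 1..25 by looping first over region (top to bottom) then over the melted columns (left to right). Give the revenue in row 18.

25 rows total (5 × 5). Row 18: index ⌊(18-1)/5⌋ = 3 into region → NE; (18-1) mod 5 = 2 into the melted columns → 2023Q3.
So row 18 is (NE, 2023Q3, 574); revenue = 574.

574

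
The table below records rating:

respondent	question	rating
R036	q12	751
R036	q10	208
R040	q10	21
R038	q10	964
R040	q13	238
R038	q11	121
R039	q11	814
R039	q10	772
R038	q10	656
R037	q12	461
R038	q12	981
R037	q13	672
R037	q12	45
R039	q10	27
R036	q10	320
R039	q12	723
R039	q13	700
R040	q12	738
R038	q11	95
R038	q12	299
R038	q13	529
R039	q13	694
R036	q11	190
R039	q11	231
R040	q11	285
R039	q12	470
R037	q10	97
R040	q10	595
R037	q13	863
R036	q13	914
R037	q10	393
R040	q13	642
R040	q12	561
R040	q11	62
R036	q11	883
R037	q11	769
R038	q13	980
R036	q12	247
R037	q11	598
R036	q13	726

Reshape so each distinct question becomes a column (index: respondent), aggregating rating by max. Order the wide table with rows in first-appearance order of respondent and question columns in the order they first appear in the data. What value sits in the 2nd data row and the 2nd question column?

595

With rows in first-appearance order of respondent, row 2 is respondent=R040. question columns in first-appearance order: q12, q10, q13, q11; column 2 is q10.
Long rows with respondent=R040, question=q10: max(21, 595) = 595.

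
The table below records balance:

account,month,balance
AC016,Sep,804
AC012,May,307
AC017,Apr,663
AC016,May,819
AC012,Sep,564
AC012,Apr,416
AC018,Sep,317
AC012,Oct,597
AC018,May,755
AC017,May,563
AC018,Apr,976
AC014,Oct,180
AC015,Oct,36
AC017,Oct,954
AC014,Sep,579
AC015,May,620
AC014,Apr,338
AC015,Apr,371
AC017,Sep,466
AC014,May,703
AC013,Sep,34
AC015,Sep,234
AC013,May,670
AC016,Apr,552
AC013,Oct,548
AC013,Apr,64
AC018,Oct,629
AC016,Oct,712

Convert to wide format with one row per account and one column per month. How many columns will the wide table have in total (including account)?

5

1 column for account plus 4 distinct month values → 5 columns.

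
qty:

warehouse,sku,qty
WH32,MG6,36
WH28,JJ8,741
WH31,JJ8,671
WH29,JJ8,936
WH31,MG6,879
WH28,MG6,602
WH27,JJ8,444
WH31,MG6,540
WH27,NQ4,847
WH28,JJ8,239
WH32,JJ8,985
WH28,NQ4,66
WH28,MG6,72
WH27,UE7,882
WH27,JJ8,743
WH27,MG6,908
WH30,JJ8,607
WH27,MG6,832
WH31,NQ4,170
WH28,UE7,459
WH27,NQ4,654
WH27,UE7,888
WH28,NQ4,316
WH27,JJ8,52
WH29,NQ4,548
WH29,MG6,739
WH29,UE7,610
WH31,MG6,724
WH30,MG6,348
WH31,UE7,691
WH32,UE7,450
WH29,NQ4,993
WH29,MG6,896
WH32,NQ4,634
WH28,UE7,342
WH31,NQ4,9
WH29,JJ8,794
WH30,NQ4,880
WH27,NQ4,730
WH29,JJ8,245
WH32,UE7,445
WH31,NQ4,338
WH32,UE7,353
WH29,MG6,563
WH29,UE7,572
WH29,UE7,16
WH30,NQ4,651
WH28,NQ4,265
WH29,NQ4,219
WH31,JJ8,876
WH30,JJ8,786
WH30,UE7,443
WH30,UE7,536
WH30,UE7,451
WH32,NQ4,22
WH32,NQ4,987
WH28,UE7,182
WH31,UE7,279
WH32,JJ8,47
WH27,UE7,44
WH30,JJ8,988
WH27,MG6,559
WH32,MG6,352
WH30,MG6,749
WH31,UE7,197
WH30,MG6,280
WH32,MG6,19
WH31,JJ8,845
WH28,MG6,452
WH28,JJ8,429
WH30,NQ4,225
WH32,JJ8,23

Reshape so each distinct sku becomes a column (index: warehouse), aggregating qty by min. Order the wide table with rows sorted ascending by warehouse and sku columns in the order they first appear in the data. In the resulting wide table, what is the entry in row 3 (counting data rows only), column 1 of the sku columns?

With rows sorted ascending by warehouse, row 3 is warehouse=WH29. sku columns in first-appearance order: MG6, JJ8, NQ4, UE7; column 1 is MG6.
Long rows with warehouse=WH29, sku=MG6: min(739, 896, 563) = 563.

563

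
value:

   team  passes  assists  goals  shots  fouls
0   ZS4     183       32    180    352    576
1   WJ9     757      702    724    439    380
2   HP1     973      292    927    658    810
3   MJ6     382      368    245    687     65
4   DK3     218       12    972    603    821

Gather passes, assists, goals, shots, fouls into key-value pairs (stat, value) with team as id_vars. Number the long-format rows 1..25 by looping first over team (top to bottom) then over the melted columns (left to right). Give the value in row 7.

25 rows total (5 × 5). Row 7: index ⌊(7-1)/5⌋ = 1 into team → WJ9; (7-1) mod 5 = 1 into the melted columns → assists.
So row 7 is (WJ9, assists, 702); value = 702.

702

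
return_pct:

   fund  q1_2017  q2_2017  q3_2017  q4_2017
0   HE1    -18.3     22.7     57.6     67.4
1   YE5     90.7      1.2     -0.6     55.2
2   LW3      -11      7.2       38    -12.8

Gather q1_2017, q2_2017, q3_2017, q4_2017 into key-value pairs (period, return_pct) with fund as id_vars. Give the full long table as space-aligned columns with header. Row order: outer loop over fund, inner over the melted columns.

Each (fund, column) pair becomes one row: 3 × 4 = 12 rows.
For example, (HE1, q1_2017) → return_pct=-18.3.

fund  period   return_pct
HE1   q1_2017  -18.3     
HE1   q2_2017  22.7      
HE1   q3_2017  57.6      
HE1   q4_2017  67.4      
YE5   q1_2017  90.7      
YE5   q2_2017  1.2       
YE5   q3_2017  -0.6      
YE5   q4_2017  55.2      
LW3   q1_2017  -11       
LW3   q2_2017  7.2       
LW3   q3_2017  38        
LW3   q4_2017  -12.8     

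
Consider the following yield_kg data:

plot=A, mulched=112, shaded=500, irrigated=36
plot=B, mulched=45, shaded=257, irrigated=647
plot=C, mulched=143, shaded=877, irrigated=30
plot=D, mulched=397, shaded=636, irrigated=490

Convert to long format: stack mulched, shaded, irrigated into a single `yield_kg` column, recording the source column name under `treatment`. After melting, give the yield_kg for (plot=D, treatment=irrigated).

490

Unpivoting turns each (plot, wide-column) pair into one long row.
The wide cell at row D, column irrigated holds 490, so the long row (D, irrigated) has yield_kg=490.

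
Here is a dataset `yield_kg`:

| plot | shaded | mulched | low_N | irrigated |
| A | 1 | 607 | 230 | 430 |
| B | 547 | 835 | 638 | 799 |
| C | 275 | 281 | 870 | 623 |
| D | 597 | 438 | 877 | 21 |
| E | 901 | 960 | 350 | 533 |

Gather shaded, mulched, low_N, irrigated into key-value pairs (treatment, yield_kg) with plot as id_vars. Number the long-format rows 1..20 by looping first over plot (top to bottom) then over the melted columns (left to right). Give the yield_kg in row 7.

638

20 rows total (5 × 4). Row 7: index ⌊(7-1)/4⌋ = 1 into plot → B; (7-1) mod 4 = 2 into the melted columns → low_N.
So row 7 is (B, low_N, 638); yield_kg = 638.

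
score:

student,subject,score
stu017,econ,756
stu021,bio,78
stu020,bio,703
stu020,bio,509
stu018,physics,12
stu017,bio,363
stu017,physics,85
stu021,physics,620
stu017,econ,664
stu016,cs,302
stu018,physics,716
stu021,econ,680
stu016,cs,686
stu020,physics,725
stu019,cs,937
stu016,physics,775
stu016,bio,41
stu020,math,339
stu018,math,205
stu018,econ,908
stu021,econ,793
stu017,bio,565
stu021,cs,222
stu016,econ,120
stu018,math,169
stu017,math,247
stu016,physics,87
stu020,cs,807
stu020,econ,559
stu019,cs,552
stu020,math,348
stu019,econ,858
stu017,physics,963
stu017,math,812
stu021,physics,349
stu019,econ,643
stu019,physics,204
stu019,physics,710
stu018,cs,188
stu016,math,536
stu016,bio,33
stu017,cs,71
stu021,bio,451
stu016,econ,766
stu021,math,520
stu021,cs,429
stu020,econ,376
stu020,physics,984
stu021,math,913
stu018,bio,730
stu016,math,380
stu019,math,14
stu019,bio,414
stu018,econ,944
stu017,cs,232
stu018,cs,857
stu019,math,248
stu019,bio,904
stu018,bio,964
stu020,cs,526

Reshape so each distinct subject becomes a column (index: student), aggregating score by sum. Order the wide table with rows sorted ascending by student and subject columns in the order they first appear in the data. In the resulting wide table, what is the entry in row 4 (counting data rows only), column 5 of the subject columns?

With rows sorted ascending by student, row 4 is student=stu019. subject columns in first-appearance order: econ, bio, physics, cs, math; column 5 is math.
Long rows with student=stu019, subject=math: 14 + 248 = 262.

262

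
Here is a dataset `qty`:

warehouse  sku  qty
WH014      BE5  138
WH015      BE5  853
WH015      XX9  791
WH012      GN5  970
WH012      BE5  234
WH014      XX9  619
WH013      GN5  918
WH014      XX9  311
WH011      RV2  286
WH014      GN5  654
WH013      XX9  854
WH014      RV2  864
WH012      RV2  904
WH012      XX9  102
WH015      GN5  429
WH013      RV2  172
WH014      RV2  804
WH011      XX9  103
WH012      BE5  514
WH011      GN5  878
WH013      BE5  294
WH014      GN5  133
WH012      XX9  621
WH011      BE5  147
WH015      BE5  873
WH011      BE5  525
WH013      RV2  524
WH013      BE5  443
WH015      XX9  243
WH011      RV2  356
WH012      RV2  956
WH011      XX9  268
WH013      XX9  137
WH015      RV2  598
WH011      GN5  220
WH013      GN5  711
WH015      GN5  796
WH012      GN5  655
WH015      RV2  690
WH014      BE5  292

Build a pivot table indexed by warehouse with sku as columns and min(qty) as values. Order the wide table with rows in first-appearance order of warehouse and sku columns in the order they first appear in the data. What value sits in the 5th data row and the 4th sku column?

With rows in first-appearance order of warehouse, row 5 is warehouse=WH011. sku columns in first-appearance order: BE5, XX9, GN5, RV2; column 4 is RV2.
Long rows with warehouse=WH011, sku=RV2: min(286, 356) = 286.

286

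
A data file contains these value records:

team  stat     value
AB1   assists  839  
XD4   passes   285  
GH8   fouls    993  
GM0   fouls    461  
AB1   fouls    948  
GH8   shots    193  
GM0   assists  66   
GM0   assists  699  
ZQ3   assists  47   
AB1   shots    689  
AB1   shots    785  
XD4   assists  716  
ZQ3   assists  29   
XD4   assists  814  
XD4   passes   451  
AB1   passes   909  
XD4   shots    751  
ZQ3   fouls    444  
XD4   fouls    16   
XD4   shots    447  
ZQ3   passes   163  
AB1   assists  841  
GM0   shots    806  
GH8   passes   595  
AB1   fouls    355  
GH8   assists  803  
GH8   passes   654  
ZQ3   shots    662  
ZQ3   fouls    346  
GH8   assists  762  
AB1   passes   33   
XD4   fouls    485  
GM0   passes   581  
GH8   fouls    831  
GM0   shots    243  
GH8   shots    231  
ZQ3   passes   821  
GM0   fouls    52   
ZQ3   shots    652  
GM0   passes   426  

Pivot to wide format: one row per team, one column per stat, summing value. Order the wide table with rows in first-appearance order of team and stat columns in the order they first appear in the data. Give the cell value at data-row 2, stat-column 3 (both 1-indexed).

With rows in first-appearance order of team, row 2 is team=XD4. stat columns in first-appearance order: assists, passes, fouls, shots; column 3 is fouls.
Long rows with team=XD4, stat=fouls: 16 + 485 = 501.

501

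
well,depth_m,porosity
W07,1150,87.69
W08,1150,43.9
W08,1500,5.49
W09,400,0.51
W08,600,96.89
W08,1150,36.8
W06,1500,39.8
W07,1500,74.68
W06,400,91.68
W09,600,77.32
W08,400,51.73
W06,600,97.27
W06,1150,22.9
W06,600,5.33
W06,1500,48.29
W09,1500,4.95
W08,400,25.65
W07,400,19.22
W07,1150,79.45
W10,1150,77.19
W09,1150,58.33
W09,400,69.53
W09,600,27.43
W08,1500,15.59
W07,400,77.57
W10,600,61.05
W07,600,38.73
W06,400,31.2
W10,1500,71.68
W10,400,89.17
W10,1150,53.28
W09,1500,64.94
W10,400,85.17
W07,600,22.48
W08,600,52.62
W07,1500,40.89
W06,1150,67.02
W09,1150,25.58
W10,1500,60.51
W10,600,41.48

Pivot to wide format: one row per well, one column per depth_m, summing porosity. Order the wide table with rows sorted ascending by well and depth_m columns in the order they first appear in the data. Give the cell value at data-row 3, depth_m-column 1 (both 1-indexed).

80.7

With rows sorted ascending by well, row 3 is well=W08. depth_m columns in first-appearance order: 1150, 1500, 400, 600; column 1 is 1150.
Long rows with well=W08, depth_m=1150: 43.9 + 36.8 = 80.7.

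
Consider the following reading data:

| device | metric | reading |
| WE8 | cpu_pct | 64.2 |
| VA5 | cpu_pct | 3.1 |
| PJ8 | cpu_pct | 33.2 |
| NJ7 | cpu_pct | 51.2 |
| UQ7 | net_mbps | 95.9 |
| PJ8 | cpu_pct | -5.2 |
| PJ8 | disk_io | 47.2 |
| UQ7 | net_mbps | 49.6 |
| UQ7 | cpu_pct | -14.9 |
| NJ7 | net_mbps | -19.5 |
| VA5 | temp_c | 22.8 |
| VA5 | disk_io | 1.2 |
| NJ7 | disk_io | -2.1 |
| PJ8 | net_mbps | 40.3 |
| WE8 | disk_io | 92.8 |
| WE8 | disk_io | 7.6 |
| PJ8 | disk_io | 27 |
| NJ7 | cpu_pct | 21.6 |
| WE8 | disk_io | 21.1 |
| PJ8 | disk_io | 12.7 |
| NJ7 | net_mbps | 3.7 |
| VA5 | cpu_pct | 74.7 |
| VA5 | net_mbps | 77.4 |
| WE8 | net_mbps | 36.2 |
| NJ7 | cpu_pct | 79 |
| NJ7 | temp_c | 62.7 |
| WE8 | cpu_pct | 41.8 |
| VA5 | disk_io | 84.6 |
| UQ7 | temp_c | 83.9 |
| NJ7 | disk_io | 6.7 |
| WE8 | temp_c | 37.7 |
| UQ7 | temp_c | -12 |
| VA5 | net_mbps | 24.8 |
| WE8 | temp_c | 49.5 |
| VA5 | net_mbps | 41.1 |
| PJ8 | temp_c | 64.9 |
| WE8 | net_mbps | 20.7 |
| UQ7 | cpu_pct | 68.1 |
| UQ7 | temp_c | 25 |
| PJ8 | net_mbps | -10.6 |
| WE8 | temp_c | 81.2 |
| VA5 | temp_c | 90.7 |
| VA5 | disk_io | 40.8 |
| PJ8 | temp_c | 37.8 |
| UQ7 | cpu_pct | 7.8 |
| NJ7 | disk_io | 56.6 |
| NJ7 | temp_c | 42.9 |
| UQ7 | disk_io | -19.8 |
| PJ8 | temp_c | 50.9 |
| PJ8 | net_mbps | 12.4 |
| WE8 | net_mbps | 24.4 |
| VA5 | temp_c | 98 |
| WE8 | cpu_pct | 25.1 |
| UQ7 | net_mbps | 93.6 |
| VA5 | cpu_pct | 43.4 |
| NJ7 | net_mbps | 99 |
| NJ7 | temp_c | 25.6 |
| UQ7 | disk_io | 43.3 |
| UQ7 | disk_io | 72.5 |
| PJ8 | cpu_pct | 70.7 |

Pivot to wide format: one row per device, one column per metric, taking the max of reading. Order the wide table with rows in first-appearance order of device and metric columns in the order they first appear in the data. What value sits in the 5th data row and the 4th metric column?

With rows in first-appearance order of device, row 5 is device=UQ7. metric columns in first-appearance order: cpu_pct, net_mbps, disk_io, temp_c; column 4 is temp_c.
Long rows with device=UQ7, metric=temp_c: max(83.9, -12, 25) = 83.9.

83.9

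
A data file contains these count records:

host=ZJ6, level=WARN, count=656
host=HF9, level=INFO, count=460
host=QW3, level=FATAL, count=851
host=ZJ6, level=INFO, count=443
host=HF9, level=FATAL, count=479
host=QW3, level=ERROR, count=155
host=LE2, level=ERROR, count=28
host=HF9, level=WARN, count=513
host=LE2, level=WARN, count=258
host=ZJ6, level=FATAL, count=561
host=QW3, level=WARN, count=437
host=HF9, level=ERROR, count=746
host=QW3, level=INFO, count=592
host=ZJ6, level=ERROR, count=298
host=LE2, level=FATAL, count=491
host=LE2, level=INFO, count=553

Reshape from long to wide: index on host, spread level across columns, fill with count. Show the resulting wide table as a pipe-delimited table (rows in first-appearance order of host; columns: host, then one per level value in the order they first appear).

Columns: host plus the 4 distinct level values (WARN, INFO, FATAL, ERROR).
For example, row ZJ6 column WARN takes count=656 from the long row (ZJ6, WARN).

| host | WARN | INFO | FATAL | ERROR |
| ZJ6 | 656 | 443 | 561 | 298 |
| HF9 | 513 | 460 | 479 | 746 |
| QW3 | 437 | 592 | 851 | 155 |
| LE2 | 258 | 553 | 491 | 28 |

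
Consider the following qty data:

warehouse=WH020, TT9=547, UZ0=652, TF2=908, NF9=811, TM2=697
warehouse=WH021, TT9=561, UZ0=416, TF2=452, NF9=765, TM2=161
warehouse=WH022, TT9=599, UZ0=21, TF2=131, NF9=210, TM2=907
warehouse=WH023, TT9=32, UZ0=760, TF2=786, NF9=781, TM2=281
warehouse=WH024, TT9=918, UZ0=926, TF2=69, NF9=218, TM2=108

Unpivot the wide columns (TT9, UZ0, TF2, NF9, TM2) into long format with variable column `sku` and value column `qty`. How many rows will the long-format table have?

5 warehouse values × 5 melted columns = 25 rows.

25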